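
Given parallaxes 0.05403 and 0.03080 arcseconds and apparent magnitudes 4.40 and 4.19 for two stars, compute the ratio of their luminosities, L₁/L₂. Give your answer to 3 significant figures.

L₁/L₂ = 0.268

d₁ = 1/p₁ = 1/0.05403″ = 18.508 pc; d₂ = 1/p₂ = 1/0.03080″ = 32.468 pc.
M₁ = m₁ − 5 log₁₀ d₁ + 5 = 4.40 − 6.3368 + 5 = 3.0632.
M₂ = 4.19 − 7.5573 + 5 = 1.6327.
L₁/L₂ = 10^(0.4(M₂ − M₁)) = 10^(0.4 × (-1.4305)) = 10^(-0.57220) = 0.26779.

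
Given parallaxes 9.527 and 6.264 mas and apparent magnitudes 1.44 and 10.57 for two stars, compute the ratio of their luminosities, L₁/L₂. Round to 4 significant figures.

L₁/L₂ = 1940

d₁ = 1/p₁ = 1/0.009527″ = 104.96 pc; d₂ = 1/p₂ = 1/0.006264″ = 159.64 pc.
M₁ = m₁ − 5 log₁₀ d₁ + 5 = 1.44 − 10.1051 + 5 = -3.6651.
M₂ = 10.57 − 11.0157 + 5 = 4.5543.
L₁/L₂ = 10^(0.4(M₂ − M₁)) = 10^(0.4 × 8.2194) = 10^3.28776 = 1939.8.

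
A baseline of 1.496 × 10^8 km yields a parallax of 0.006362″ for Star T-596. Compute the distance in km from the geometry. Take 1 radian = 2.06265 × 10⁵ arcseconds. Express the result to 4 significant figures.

4.850 × 10^15 km

θ = 0.006362″ = 0.006362/206265 = 3.0844 × 10^-8 rad.
d = B/θ = (1.496 × 10^8) / (3.0844 × 10^-8) = 4.8502 × 10^15 km.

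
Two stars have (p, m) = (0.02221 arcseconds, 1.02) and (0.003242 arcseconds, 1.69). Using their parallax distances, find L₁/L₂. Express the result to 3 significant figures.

d₁ = 1/p₁ = 1/0.02221″ = 45.025 pc; d₂ = 1/p₂ = 1/0.003242″ = 308.45 pc.
M₁ = m₁ − 5 log₁₀ d₁ + 5 = 1.02 − 8.2673 + 5 = -2.2473.
M₂ = 1.69 − 12.4459 + 5 = -5.7559.
L₁/L₂ = 10^(0.4(M₂ − M₁)) = 10^(0.4 × (-3.5086)) = 10^(-1.40344) = 0.039497.

L₁/L₂ = 0.0395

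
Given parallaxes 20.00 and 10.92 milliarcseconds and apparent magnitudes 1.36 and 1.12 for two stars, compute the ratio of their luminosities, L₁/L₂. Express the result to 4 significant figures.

d₁ = 1/p₁ = 1/0.02000″ = 50 pc; d₂ = 1/p₂ = 1/0.01092″ = 91.575 pc.
M₁ = m₁ − 5 log₁₀ d₁ + 5 = 1.36 − 8.4949 + 5 = -2.1349.
M₂ = 1.12 − 9.8089 + 5 = -3.6889.
L₁/L₂ = 10^(0.4(M₂ − M₁)) = 10^(0.4 × (-1.5540)) = 10^(-0.62160) = 0.239.

L₁/L₂ = 0.2390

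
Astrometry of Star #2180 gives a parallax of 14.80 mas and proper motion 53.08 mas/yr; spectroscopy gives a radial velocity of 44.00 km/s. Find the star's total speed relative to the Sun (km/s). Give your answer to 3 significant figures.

47.2 km/s

d = 1/p = 1/0.01480″ = 67.568 pc.
μ = 53.08 mas/yr = 0.05308 ″/yr.
v_t = 4.740 μ d = 4.740 × 0.05308 × 67.568 = 17 km/s.
v = √(v_r² + v_t²) = √(44.00² + 17²) = √2225 = 47.17 km/s.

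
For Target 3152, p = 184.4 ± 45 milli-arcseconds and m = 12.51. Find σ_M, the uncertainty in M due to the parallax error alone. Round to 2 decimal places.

M = m − 5 log₁₀ d + 5 = m + 5 log₁₀ p + 5, so ∂M/∂p = 5/(p ln 10).
σ_M = (5/ln 10) · (σ_p/p) = 2.1715 × 45/184.4 = 2.1715 × 0.24403 = 0.52991.

σ_M = 0.53 mag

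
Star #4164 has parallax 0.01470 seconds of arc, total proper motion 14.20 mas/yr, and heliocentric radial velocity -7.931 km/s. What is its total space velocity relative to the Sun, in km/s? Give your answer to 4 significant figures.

9.158 km/s

d = 1/p = 1/0.01470″ = 68.027 pc.
μ = 14.20 mas/yr = 0.01420 ″/yr.
v_t = 4.740 μ d = 4.740 × 0.01420 × 68.027 = 4.5788 km/s.
v = √(v_r² + v_t²) = √((-7.931)² + 4.5788²) = √83.8662 = 9.1578 km/s.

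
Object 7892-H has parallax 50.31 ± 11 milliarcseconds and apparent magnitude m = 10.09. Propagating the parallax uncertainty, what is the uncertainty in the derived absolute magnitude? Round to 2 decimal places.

σ_M = 0.47 mag

M = m − 5 log₁₀ d + 5 = m + 5 log₁₀ p + 5, so ∂M/∂p = 5/(p ln 10).
σ_M = (5/ln 10) · (σ_p/p) = 2.1715 × 11/50.31 = 2.1715 × 0.21864 = 0.47478.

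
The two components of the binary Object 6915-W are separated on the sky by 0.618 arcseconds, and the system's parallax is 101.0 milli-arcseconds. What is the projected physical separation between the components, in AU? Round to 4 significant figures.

d = 1/p = 1/0.1010″ = 9.901 pc.
At distance d (pc), an angle of θ arcsec spans θ·d AU: s = 0.618 × 9.901 = 6.1188 AU.

6.119 AU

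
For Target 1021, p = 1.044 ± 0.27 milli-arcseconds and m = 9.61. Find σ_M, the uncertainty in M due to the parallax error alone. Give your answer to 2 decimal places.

σ_M = 0.56 mag

M = m − 5 log₁₀ d + 5 = m + 5 log₁₀ p + 5, so ∂M/∂p = 5/(p ln 10).
σ_M = (5/ln 10) · (σ_p/p) = 2.1715 × 0.27/1.044 = 2.1715 × 0.25862 = 0.56159.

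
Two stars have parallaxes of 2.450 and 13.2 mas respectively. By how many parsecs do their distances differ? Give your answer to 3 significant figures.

d_A = 1/0.002450″ = 408.16 pc; d_B = 1/0.01320″ = 75.758 pc.
|d_B − d_A| = |75.758 − 408.16| = 332.4 pc.

332 pc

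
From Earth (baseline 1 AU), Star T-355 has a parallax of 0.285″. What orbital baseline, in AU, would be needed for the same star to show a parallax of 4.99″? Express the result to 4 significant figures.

Parallax scales linearly with baseline: p ∝ B, so B = p_target / p_Earth × 1 AU.
B = 4.99 / 0.285 = 17.509 AU.

17.51 AU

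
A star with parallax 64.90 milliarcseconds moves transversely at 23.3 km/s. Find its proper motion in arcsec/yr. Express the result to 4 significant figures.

0.3190 arcsec/yr

d = 1/p = 1/0.06490″ = 15.408 pc.
μ = v_t / (4.74 d) = 23.3 / (4.74 × 15.408) = 23.3 / 73.034 = 0.31903 ″/yr.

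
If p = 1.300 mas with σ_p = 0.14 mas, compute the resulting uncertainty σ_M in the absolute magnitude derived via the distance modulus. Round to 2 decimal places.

σ_M = 0.23 mag

M = m − 5 log₁₀ d + 5 = m + 5 log₁₀ p + 5, so ∂M/∂p = 5/(p ln 10).
σ_M = (5/ln 10) · (σ_p/p) = 2.1715 × 0.14/1.300 = 2.1715 × 0.10769 = 0.23385.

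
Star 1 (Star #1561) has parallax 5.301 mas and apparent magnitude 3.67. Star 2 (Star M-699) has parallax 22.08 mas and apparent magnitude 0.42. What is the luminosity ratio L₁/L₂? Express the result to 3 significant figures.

L₁/L₂ = 0.870

d₁ = 1/p₁ = 1/0.005301″ = 188.64 pc; d₂ = 1/p₂ = 1/0.02208″ = 45.29 pc.
M₁ = m₁ − 5 log₁₀ d₁ + 5 = 3.67 − 11.3782 + 5 = -2.7082.
M₂ = 0.42 − 8.2800 + 5 = -2.8600.
L₁/L₂ = 10^(0.4(M₂ − M₁)) = 10^(0.4 × (-0.1518)) = 10^(-0.06072) = 0.86952.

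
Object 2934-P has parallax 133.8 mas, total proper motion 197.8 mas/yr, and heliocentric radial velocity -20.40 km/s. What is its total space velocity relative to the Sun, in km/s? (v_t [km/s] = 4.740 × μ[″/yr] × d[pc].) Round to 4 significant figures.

d = 1/p = 1/0.1338″ = 7.4738 pc.
μ = 197.8 mas/yr = 0.1978 ″/yr.
v_t = 4.740 μ d = 4.740 × 0.1978 × 7.4738 = 7.0072 km/s.
v = √(v_r² + v_t²) = √((-20.40)² + 7.0072²) = √465.261 = 21.57 km/s.

21.57 km/s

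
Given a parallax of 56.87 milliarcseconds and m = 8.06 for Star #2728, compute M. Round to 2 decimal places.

d = 1/p = 1/0.05687″ = 17.584 pc.
m − M = 5 log₁₀(17.584) − 5 = 6.2256 − 5 = 1.2256.
M = m − (m − M) = 8.06 − 1.2256 = 6.83.

M = 6.83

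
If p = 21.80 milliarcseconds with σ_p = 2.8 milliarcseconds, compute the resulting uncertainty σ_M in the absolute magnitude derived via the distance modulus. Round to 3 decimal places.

σ_M = 0.279 mag

M = m − 5 log₁₀ d + 5 = m + 5 log₁₀ p + 5, so ∂M/∂p = 5/(p ln 10).
σ_M = (5/ln 10) · (σ_p/p) = 2.1715 × 2.8/21.80 = 2.1715 × 0.12844 = 0.27891.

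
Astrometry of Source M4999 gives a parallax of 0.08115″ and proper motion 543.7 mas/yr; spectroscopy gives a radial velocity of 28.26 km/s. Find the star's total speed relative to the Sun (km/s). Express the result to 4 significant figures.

d = 1/p = 1/0.08115″ = 12.323 pc.
μ = 543.7 mas/yr = 0.5437 ″/yr.
v_t = 4.740 μ d = 4.740 × 0.5437 × 12.323 = 31.758 km/s.
v = √(v_r² + v_t²) = √(28.26² + 31.758²) = √1807.2 = 42.511 km/s.

42.51 km/s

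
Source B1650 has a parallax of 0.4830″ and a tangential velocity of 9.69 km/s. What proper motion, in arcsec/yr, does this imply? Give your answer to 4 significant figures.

d = 1/p = 1/0.4830″ = 2.0704 pc.
μ = v_t / (4.74 d) = 9.69 / (4.74 × 2.0704) = 9.69 / 9.8137 = 0.9874 ″/yr.

0.9874 arcsec/yr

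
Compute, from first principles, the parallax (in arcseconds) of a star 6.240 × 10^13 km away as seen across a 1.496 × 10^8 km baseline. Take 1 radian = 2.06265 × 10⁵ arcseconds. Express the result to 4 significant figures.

0.4945 arcsec

θ ≈ B/d = (1.496 × 10^8) / (6.240 × 10^13) = 2.3974 × 10^-6 rad.
In arcseconds: 2.3974 × 10^-6 × 206265 = 0.4945″.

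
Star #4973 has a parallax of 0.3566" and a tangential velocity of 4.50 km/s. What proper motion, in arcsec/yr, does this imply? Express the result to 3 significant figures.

0.339 arcsec/yr

d = 1/p = 1/0.3566″ = 2.8043 pc.
μ = v_t / (4.74 d) = 4.50 / (4.74 × 2.8043) = 4.50 / 13.292 = 0.33855 ″/yr.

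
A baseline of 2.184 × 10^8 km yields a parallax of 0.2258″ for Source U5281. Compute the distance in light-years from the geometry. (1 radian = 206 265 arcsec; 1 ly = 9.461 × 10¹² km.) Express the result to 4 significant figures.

θ = 0.2258″ = 0.2258/206265 = 1.0947 × 10^-6 rad.
d = B/θ = (2.184 × 10^8) / (1.0947 × 10^-6) = 1.9951 × 10^14 km = (1.9951 × 10^14) / (9.461 × 10^12) ly = 21.088 ly.

21.09 ly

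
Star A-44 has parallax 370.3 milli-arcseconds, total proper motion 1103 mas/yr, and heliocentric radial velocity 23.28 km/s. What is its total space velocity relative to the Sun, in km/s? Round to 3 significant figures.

27.2 km/s

d = 1/p = 1/0.3703″ = 2.7005 pc.
μ = 1103 mas/yr = 1.103 ″/yr.
v_t = 4.740 μ d = 4.740 × 1.103 × 2.7005 = 14.119 km/s.
v = √(v_r² + v_t²) = √(23.28² + 14.119²) = √741.305 = 27.227 km/s.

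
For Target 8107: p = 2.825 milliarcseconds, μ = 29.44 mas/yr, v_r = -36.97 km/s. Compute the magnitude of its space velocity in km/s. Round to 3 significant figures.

d = 1/p = 1/0.002825″ = 353.98 pc.
μ = 29.44 mas/yr = 0.02944 ″/yr.
v_t = 4.740 μ d = 4.740 × 0.02944 × 353.98 = 49.396 km/s.
v = √(v_r² + v_t²) = √((-36.97)² + 49.396²) = √3806.75 = 61.699 km/s.

61.7 km/s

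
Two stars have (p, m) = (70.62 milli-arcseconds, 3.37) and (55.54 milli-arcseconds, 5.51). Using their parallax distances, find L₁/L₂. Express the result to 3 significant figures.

L₁/L₂ = 4.44

d₁ = 1/p₁ = 1/0.07062″ = 14.16 pc; d₂ = 1/p₂ = 1/0.05554″ = 18.005 pc.
M₁ = m₁ − 5 log₁₀ d₁ + 5 = 3.37 − 5.7553 + 5 = 2.6147.
M₂ = 5.51 − 6.2770 + 5 = 4.2330.
L₁/L₂ = 10^(0.4(M₂ − M₁)) = 10^(0.4 × 1.6183) = 10^0.64732 = 4.4394.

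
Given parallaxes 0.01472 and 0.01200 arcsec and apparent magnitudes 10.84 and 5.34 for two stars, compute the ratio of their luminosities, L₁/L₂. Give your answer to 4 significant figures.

L₁/L₂ = 0.004193

d₁ = 1/p₁ = 1/0.01472″ = 67.935 pc; d₂ = 1/p₂ = 1/0.01200″ = 83.333 pc.
M₁ = m₁ − 5 log₁₀ d₁ + 5 = 10.84 − 9.1605 + 5 = 6.6795.
M₂ = 5.34 − 9.6041 + 5 = 0.7359.
L₁/L₂ = 10^(0.4(M₂ − M₁)) = 10^(0.4 × (-5.9436)) = 10^(-2.37744) = 0.0041933.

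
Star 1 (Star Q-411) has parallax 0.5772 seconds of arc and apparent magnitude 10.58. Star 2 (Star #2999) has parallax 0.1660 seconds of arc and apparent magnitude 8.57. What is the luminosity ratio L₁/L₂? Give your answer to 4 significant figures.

L₁/L₂ = 0.01299

d₁ = 1/p₁ = 1/0.5772″ = 1.7325 pc; d₂ = 1/p₂ = 1/0.1660″ = 6.0241 pc.
M₁ = m₁ − 5 log₁₀ d₁ + 5 = 10.58 − 1.1934 + 5 = 14.3866.
M₂ = 8.57 − 3.8995 + 5 = 9.6705.
L₁/L₂ = 10^(0.4(M₂ − M₁)) = 10^(0.4 × (-4.7161)) = 10^(-1.88644) = 0.012989.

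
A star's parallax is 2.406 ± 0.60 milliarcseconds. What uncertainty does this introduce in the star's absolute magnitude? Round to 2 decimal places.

σ_M = 0.54 mag

M = m − 5 log₁₀ d + 5 = m + 5 log₁₀ p + 5, so ∂M/∂p = 5/(p ln 10).
σ_M = (5/ln 10) · (σ_p/p) = 2.1715 × 0.60/2.406 = 2.1715 × 0.24938 = 0.54153.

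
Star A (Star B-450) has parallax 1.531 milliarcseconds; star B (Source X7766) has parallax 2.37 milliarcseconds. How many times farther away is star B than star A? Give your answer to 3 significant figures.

Since d = 1/p, d_B/d_A = p_A/p_B.
= 1.531 / 2.37 = 0.64599.

0.646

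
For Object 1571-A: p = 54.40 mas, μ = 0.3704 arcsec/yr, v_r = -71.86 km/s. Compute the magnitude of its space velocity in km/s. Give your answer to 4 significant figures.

d = 1/p = 1/0.05440″ = 18.382 pc.
v_t = 4.740 μ d = 4.740 × 0.3704 × 18.382 = 32.273 km/s.
v = √(v_r² + v_t²) = √((-71.86)² + 32.273²) = √6205.41 = 78.774 km/s.

78.77 km/s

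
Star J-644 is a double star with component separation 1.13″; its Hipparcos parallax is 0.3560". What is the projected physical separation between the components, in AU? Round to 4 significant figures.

d = 1/p = 1/0.3560″ = 2.809 pc.
At distance d (pc), an angle of θ arcsec spans θ·d AU: s = 1.13 × 2.809 = 3.1742 AU.

3.174 AU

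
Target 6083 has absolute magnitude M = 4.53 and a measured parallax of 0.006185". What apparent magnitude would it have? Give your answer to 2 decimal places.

d = 1/p = 1/0.006185″ = 161.68 pc.
m − M = 5 log₁₀ d − 5 = 5 log₁₀(161.68) − 5 = 11.0433 − 5 = 6.0433.
m = M + (m − M) = 4.53 + 6.0433 = 10.57.

m = 10.57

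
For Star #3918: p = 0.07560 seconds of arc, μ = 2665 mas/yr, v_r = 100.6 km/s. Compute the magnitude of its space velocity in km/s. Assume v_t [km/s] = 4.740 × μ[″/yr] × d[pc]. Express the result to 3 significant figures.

195 km/s

d = 1/p = 1/0.07560″ = 13.228 pc.
μ = 2665 mas/yr = 2.665 ″/yr.
v_t = 4.740 μ d = 4.740 × 2.665 × 13.228 = 167.1 km/s.
v = √(v_r² + v_t²) = √(100.6² + 167.1²) = √38042.8 = 195.05 km/s.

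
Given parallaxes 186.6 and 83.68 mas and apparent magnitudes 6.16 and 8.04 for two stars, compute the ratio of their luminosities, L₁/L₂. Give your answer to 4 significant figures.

d₁ = 1/p₁ = 1/0.1866″ = 5.3591 pc; d₂ = 1/p₂ = 1/0.08368″ = 11.95 pc.
M₁ = m₁ − 5 log₁₀ d₁ + 5 = 6.16 − 3.6455 + 5 = 7.5145.
M₂ = 8.04 − 5.3868 + 5 = 7.6532.
L₁/L₂ = 10^(0.4(M₂ − M₁)) = 10^(0.4 × 0.1387) = 10^0.05548 = 1.1363.

L₁/L₂ = 1.136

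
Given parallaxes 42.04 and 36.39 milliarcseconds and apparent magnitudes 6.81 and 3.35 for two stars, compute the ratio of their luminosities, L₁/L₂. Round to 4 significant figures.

L₁/L₂ = 0.03095

d₁ = 1/p₁ = 1/0.04204″ = 23.787 pc; d₂ = 1/p₂ = 1/0.03639″ = 27.48 pc.
M₁ = m₁ − 5 log₁₀ d₁ + 5 = 6.81 − 6.8817 + 5 = 4.9283.
M₂ = 3.35 − 7.1951 + 5 = 1.1549.
L₁/L₂ = 10^(0.4(M₂ − M₁)) = 10^(0.4 × (-3.7734)) = 10^(-1.50936) = 0.030949.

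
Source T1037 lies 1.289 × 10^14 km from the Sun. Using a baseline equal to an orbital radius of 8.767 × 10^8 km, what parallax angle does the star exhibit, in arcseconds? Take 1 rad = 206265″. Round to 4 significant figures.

θ ≈ B/d = (8.767 × 10^8) / (1.289 × 10^14) = 6.8014 × 10^-6 rad.
In arcseconds: 6.8014 × 10^-6 × 206265 = 1.4029″.

1.403 arcsec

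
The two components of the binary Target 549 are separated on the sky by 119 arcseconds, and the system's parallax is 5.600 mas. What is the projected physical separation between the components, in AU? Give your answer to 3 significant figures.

d = 1/p = 1/0.005600″ = 178.57 pc.
At distance d (pc), an angle of θ arcsec spans θ·d AU: s = 119 × 178.57 = 21250 AU.

21300 AU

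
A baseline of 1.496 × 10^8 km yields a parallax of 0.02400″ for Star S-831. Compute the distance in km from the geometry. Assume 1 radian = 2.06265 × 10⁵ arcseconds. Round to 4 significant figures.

1.286 × 10^15 km

θ = 0.02400″ = 0.02400/206265 = 1.1636 × 10^-7 rad.
d = B/θ = (1.496 × 10^8) / (1.1636 × 10^-7) = 1.2857 × 10^15 km.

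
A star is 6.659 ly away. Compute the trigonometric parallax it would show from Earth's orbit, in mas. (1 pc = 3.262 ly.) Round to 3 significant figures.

490 mas

d = 6.659 ly ÷ 3.262 = 2.0414 pc.
p = 1/d = 1/2.0414 = 0.48986 arcsec.
= 0.48986 × 1000 = 489.86 mas.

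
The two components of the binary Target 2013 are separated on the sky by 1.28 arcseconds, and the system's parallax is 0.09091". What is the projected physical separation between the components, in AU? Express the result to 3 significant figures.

d = 1/p = 1/0.09091″ = 11 pc.
At distance d (pc), an angle of θ arcsec spans θ·d AU: s = 1.28 × 11 = 14.08 AU.

14.1 AU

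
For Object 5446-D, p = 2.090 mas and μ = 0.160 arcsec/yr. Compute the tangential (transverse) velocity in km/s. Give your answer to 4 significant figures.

d = 1/p = 1/0.002090″ = 478.47 pc.
v_t = 4.74 × μ × d = 4.74 × 0.160 × 478.47 = 362.87 km/s.

362.9 km/s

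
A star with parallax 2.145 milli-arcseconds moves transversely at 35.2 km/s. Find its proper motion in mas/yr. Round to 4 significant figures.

15.93 mas/yr

d = 1/p = 1/0.002145″ = 466.2 pc.
μ = v_t / (4.74 d) = 35.2 / (4.74 × 466.2) = 35.2 / 2209.8 = 0.015929 ″/yr = 15.929 mas/yr.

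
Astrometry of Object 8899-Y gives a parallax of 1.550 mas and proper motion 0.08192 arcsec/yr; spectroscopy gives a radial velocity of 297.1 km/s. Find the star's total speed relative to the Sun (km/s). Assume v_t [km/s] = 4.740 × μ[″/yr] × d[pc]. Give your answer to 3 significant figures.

d = 1/p = 1/0.001550″ = 645.16 pc.
v_t = 4.740 μ d = 4.740 × 0.08192 × 645.16 = 250.52 km/s.
v = √(v_r² + v_t²) = √(297.1² + 250.52²) = √151029 = 388.62 km/s.

389 km/s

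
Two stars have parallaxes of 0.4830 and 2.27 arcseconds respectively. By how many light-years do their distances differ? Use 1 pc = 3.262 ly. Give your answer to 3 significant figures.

5.32 ly

d_A = 1/0.4830″ = 2.0704 pc; d_B = 1/2.270″ = 0.44053 pc.
|d_B − d_A| = |0.44053 − 2.0704| = 1.6299 pc = 1.6299 × 3.262 ly = 5.3167 ly.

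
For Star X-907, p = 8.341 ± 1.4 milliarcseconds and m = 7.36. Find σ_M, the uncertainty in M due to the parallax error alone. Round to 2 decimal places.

M = m − 5 log₁₀ d + 5 = m + 5 log₁₀ p + 5, so ∂M/∂p = 5/(p ln 10).
σ_M = (5/ln 10) · (σ_p/p) = 2.1715 × 1.4/8.341 = 2.1715 × 0.16785 = 0.36449.

σ_M = 0.36 mag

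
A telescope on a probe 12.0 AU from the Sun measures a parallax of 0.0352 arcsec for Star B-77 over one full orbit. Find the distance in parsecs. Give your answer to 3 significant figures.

With baseline B (in AU) and parallax p (in arcsec), d = B/p parsecs.
d = 12.0 / 0.0352 = 340.91 pc.

341 pc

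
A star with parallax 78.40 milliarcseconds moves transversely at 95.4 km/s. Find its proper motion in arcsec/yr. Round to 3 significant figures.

d = 1/p = 1/0.07840″ = 12.755 pc.
μ = v_t / (4.74 d) = 95.4 / (4.74 × 12.755) = 95.4 / 60.459 = 1.5779 ″/yr.

1.58 arcsec/yr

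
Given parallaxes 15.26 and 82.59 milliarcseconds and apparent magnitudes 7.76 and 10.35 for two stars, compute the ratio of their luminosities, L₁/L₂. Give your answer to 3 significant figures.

L₁/L₂ = 318

d₁ = 1/p₁ = 1/0.01526″ = 65.531 pc; d₂ = 1/p₂ = 1/0.08259″ = 12.108 pc.
M₁ = m₁ − 5 log₁₀ d₁ + 5 = 7.76 − 9.0822 + 5 = 3.6778.
M₂ = 10.35 − 5.4154 + 5 = 9.9346.
L₁/L₂ = 10^(0.4(M₂ − M₁)) = 10^(0.4 × 6.2568) = 10^2.50272 = 318.21.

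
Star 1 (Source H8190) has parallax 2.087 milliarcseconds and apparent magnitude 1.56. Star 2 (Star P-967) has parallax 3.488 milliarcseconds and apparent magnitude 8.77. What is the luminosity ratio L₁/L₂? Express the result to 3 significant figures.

d₁ = 1/p₁ = 1/0.002087″ = 479.16 pc; d₂ = 1/p₂ = 1/0.003488″ = 286.7 pc.
M₁ = m₁ − 5 log₁₀ d₁ + 5 = 1.56 − 13.4024 + 5 = -6.8424.
M₂ = 8.77 − 12.2871 + 5 = 1.4829.
L₁/L₂ = 10^(0.4(M₂ − M₁)) = 10^(0.4 × 8.3253) = 10^3.33012 = 2138.6.

L₁/L₂ = 2140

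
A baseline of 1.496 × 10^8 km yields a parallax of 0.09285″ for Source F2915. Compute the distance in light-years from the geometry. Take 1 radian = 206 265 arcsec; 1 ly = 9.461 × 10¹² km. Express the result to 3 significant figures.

35.1 ly

θ = 0.09285″ = 0.09285/206265 = 4.5015 × 10^-7 rad.
d = B/θ = (1.496 × 10^8) / (4.5015 × 10^-7) = 3.3233 × 10^14 km = (3.3233 × 10^14) / (9.461 × 10^12) ly = 35.126 ly.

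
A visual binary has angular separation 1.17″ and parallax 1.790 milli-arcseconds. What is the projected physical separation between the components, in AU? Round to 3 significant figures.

654 AU

d = 1/p = 1/0.001790″ = 558.66 pc.
At distance d (pc), an angle of θ arcsec spans θ·d AU: s = 1.17 × 558.66 = 653.63 AU.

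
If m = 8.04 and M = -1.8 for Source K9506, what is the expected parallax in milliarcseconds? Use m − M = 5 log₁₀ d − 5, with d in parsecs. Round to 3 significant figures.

1.08 mas

m − M = 8.04 − (-1.8) = 9.84.
d = 10^((m−M)/5 + 1) = 10^2.968 = 928.97 pc.
p = 1/d = 1/928.97 = 0.0010765 arcsec = 1.0765 mas.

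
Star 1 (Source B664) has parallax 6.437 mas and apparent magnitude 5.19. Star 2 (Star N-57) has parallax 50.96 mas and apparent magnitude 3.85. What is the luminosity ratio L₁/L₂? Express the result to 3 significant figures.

L₁/L₂ = 18.2

d₁ = 1/p₁ = 1/0.006437″ = 155.35 pc; d₂ = 1/p₂ = 1/0.05096″ = 19.623 pc.
M₁ = m₁ − 5 log₁₀ d₁ + 5 = 5.19 − 10.9566 + 5 = -0.7666.
M₂ = 3.85 − 6.4638 + 5 = 2.3862.
L₁/L₂ = 10^(0.4(M₂ − M₁)) = 10^(0.4 × 3.1528) = 10^1.26112 = 18.244.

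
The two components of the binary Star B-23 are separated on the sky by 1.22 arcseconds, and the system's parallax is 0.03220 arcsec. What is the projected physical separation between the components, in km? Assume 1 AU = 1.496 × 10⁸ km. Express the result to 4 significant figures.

d = 1/p = 1/0.03220″ = 31.056 pc.
At distance d (pc), an angle of θ arcsec spans θ·d AU: s = 1.22 × 31.056 = 37.888 AU.
= 37.888 × 1.496 × 10⁸ km = 5.6680 × 10^9 km.

5.668 × 10^9 km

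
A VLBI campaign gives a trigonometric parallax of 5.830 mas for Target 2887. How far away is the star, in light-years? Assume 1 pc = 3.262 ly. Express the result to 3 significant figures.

p = 5.830 mas = 0.005830 arcsec.
d = 1/p = 1/0.005830 = 171.53 pc.
In light-years: 171.53 × 3.262 = 559.53 ly.

560 light years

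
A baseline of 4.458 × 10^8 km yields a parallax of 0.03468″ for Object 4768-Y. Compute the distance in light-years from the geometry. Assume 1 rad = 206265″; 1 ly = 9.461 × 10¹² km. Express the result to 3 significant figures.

280 ly

θ = 0.03468″ = 0.03468/206265 = 1.6813 × 10^-7 rad.
d = B/θ = (4.458 × 10^8) / (1.6813 × 10^-7) = 2.6515 × 10^15 km = (2.6515 × 10^15) / (9.461 × 10^12) ly = 280.26 ly.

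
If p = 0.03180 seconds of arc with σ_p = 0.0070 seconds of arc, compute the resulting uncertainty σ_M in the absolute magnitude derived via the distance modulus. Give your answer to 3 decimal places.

σ_M = 0.478 mag

M = m − 5 log₁₀ d + 5 = m + 5 log₁₀ p + 5, so ∂M/∂p = 5/(p ln 10).
σ_M = (5/ln 10) · (σ_p/p) = 2.1715 × 0.0070/0.03180 = 2.1715 × 0.22013 = 0.47801.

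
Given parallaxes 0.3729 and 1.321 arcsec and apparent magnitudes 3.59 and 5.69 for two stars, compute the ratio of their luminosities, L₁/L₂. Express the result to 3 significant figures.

L₁/L₂ = 86.8

d₁ = 1/p₁ = 1/0.3729″ = 2.6817 pc; d₂ = 1/p₂ = 1/1.321″ = 0.757 pc.
M₁ = m₁ − 5 log₁₀ d₁ + 5 = 3.59 − 2.1421 + 5 = 6.4479.
M₂ = 5.69 − (-0.6045) + 5 = 11.2945.
L₁/L₂ = 10^(0.4(M₂ − M₁)) = 10^(0.4 × 4.8466) = 10^1.93864 = 86.824.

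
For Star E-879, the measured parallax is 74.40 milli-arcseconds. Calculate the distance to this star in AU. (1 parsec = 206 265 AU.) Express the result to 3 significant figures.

2.77 × 10^6 AU

p = 74.40 milli-arcseconds = 0.07440 arcsec.
d = 1/p = 1/0.07440 = 13.441 pc.
In AU: 13.441 × 206265 = 2.7724 × 10^6 AU.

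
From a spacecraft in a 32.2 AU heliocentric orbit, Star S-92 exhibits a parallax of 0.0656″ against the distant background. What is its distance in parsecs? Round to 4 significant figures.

490.9 pc

With baseline B (in AU) and parallax p (in arcsec), d = B/p parsecs.
d = 32.2 / 0.0656 = 490.85 pc.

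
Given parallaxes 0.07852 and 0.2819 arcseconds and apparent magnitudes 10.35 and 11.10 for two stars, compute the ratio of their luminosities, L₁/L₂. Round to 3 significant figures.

L₁/L₂ = 25.7

d₁ = 1/p₁ = 1/0.07852″ = 12.736 pc; d₂ = 1/p₂ = 1/0.2819″ = 3.5474 pc.
M₁ = m₁ − 5 log₁₀ d₁ + 5 = 10.35 − 5.5252 + 5 = 9.8248.
M₂ = 11.10 − 2.7496 + 5 = 13.3504.
L₁/L₂ = 10^(0.4(M₂ − M₁)) = 10^(0.4 × 3.5256) = 10^1.41024 = 25.718.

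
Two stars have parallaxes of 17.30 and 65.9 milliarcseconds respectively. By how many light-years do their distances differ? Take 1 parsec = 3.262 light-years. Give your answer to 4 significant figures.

139.1 ly

d_A = 1/0.01730″ = 57.803 pc; d_B = 1/0.06590″ = 15.175 pc.
|d_B − d_A| = |15.175 − 57.803| = 42.628 pc = 42.628 × 3.262 ly = 139.05 ly.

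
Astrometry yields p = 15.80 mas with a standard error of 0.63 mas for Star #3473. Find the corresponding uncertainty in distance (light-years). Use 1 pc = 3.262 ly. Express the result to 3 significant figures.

8.23 ly

d = 1/p, so σ_d = σ_p / p².
σ_d = 0.000630 / (0.01580)² = 0.000630 / 0.00024964 = 2.5236 pc = 2.5236 × 3.262 ly = 8.232 ly.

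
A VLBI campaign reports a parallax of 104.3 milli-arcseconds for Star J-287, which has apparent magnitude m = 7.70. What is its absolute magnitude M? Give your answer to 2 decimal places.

d = 1/p = 1/0.1043″ = 9.5877 pc.
m − M = 5 log₁₀(9.5877) − 5 = 4.9086 − 5 = -0.0914.
M = m − (m − M) = 7.70 − (-0.0914) = 7.79.

M = 7.79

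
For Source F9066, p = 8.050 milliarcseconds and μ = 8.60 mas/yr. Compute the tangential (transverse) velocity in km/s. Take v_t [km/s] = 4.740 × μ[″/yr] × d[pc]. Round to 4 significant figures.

d = 1/p = 1/0.008050″ = 124.22 pc.
μ = 8.60 mas/yr = 0.00860 ″/yr.
v_t = 4.74 × μ × d = 4.74 × 0.00860 × 124.22 = 5.0637 km/s.

5.064 km/s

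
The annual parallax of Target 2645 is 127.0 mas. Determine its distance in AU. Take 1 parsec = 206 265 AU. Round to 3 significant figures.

1.62 × 10^6 AU

p = 127.0 mas = 0.1270 arcsec.
d = 1/p = 1/0.1270 = 7.874 pc.
In AU: 7.874 × 206265 = 1.6241 × 10^6 AU.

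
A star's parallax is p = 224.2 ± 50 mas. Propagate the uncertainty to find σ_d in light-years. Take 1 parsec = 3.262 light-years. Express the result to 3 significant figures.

3.24 ly

d = 1/p, so σ_d = σ_p / p².
σ_d = 0.0500 / (0.2242)² = 0.0500 / 0.050266 = 0.99471 pc = 0.99471 × 3.262 ly = 3.2447 ly.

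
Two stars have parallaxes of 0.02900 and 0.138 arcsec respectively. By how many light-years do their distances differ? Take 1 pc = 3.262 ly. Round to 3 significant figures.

d_A = 1/0.02900″ = 34.483 pc; d_B = 1/0.1380″ = 7.2464 pc.
|d_B − d_A| = |7.2464 − 34.483| = 27.237 pc = 27.237 × 3.262 ly = 88.847 ly.

88.8 ly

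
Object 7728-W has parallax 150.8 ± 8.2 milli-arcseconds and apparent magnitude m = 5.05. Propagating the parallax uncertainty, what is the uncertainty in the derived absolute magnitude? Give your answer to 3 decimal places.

M = m − 5 log₁₀ d + 5 = m + 5 log₁₀ p + 5, so ∂M/∂p = 5/(p ln 10).
σ_M = (5/ln 10) · (σ_p/p) = 2.1715 × 8.2/150.8 = 2.1715 × 0.054377 = 0.11808.

σ_M = 0.118 mag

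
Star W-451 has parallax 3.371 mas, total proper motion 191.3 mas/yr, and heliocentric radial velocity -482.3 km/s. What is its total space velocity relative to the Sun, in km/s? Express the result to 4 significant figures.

552.2 km/s

d = 1/p = 1/0.003371″ = 296.65 pc.
μ = 191.3 mas/yr = 0.1913 ″/yr.
v_t = 4.740 μ d = 4.740 × 0.1913 × 296.65 = 268.99 km/s.
v = √(v_r² + v_t²) = √((-482.3)² + 268.99²) = √304969 = 552.24 km/s.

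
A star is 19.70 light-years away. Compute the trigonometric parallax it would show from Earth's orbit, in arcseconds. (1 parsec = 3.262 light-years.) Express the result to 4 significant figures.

d = 19.70 ly ÷ 3.262 = 6.0392 pc.
p = 1/d = 1/6.0392 = 0.16558 arcsec.

0.1656 arcsec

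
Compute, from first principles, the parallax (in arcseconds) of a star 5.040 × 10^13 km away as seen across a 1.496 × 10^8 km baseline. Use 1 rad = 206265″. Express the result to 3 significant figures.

0.612 arcsec

θ ≈ B/d = (1.496 × 10^8) / (5.040 × 10^13) = 2.9683 × 10^-6 rad.
In arcseconds: 2.9683 × 10^-6 × 206265 = 0.61226″.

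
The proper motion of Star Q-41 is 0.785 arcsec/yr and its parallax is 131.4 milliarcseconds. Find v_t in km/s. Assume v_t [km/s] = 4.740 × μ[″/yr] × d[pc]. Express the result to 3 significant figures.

d = 1/p = 1/0.1314″ = 7.6104 pc.
v_t = 4.74 × μ × d = 4.74 × 0.785 × 7.6104 = 28.318 km/s.

28.3 km/s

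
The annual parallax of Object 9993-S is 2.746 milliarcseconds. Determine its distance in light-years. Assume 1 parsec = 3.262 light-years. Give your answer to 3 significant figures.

1190 light years

p = 2.746 milliarcseconds = 0.002746 arcsec.
d = 1/p = 1/0.002746 = 364.17 pc.
In light-years: 364.17 × 3.262 = 1187.9 ly.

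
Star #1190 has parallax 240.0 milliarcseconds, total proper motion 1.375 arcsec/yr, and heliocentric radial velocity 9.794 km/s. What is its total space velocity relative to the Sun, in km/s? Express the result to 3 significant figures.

28.9 km/s

d = 1/p = 1/0.2400″ = 4.1667 pc.
v_t = 4.740 μ d = 4.740 × 1.375 × 4.1667 = 27.156 km/s.
v = √(v_r² + v_t²) = √(9.794² + 27.156²) = √833.371 = 28.868 km/s.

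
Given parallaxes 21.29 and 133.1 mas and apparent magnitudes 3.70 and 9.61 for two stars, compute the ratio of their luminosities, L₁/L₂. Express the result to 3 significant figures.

L₁/L₂ = 9040

d₁ = 1/p₁ = 1/0.02129″ = 46.97 pc; d₂ = 1/p₂ = 1/0.1331″ = 7.5131 pc.
M₁ = m₁ − 5 log₁₀ d₁ + 5 = 3.70 − 8.3591 + 5 = 0.3409.
M₂ = 9.61 − 4.3791 + 5 = 10.2309.
L₁/L₂ = 10^(0.4(M₂ − M₁)) = 10^(0.4 × 9.8900) = 10^3.95600 = 9036.5.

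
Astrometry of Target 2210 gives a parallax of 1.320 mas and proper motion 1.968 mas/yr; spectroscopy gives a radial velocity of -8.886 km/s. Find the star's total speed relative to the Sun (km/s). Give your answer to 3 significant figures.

11.4 km/s

d = 1/p = 1/0.001320″ = 757.58 pc.
μ = 1.968 mas/yr = 0.001968 ″/yr.
v_t = 4.740 μ d = 4.740 × 0.001968 × 757.58 = 7.0669 km/s.
v = √(v_r² + v_t²) = √((-8.886)² + 7.0669²) = √128.902 = 11.354 km/s.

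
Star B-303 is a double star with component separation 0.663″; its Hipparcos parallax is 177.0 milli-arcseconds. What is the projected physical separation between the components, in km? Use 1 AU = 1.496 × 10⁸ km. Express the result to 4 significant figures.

5.604 × 10^8 km

d = 1/p = 1/0.1770″ = 5.6497 pc.
At distance d (pc), an angle of θ arcsec spans θ·d AU: s = 0.663 × 5.6497 = 3.7458 AU.
= 3.7458 × 1.496 × 10⁸ km = 5.6037 × 10^8 km.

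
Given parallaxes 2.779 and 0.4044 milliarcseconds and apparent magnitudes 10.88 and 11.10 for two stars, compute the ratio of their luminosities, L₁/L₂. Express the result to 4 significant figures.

L₁/L₂ = 0.02593

d₁ = 1/p₁ = 1/0.002779″ = 359.84 pc; d₂ = 1/p₂ = 1/0.0004044″ = 2472.8 pc.
M₁ = m₁ − 5 log₁₀ d₁ + 5 = 10.88 − 12.7805 + 5 = 3.0995.
M₂ = 11.10 − 16.9659 + 5 = -0.8659.
L₁/L₂ = 10^(0.4(M₂ − M₁)) = 10^(0.4 × (-3.9654)) = 10^(-1.58616) = 0.025932.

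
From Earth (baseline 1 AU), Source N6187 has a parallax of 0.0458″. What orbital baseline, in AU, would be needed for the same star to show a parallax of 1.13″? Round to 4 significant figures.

Parallax scales linearly with baseline: p ∝ B, so B = p_target / p_Earth × 1 AU.
B = 1.13 / 0.0458 = 24.672 AU.

24.67 AU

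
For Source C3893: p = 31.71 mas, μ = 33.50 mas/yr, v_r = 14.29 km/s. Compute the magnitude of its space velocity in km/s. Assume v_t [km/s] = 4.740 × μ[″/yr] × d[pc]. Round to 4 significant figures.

15.14 km/s

d = 1/p = 1/0.03171″ = 31.536 pc.
μ = 33.50 mas/yr = 0.03350 ″/yr.
v_t = 4.740 μ d = 4.740 × 0.03350 × 31.536 = 5.0076 km/s.
v = √(v_r² + v_t²) = √(14.29² + 5.0076²) = √229.28 = 15.142 km/s.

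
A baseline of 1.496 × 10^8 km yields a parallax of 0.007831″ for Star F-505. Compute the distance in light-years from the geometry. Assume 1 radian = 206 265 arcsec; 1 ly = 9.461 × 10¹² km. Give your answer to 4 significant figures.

416.5 ly

θ = 0.007831″ = 0.007831/206265 = 3.7966 × 10^-8 rad.
d = B/θ = (1.496 × 10^8) / (3.7966 × 10^-8) = 3.9404 × 10^15 km = (3.9404 × 10^15) / (9.461 × 10^12) ly = 416.49 ly.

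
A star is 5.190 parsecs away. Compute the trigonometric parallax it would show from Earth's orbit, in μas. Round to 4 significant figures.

p = 1/d = 1/5.19 = 0.19268 arcsec.
= 0.19268 × 10⁶ = 1.9268 × 10^5 μas.

192700 μas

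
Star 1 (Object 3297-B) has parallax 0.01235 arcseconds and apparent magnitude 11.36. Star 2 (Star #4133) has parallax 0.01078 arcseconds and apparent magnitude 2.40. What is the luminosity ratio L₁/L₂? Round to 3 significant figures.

d₁ = 1/p₁ = 1/0.01235″ = 80.972 pc; d₂ = 1/p₂ = 1/0.01078″ = 92.764 pc.
M₁ = m₁ − 5 log₁₀ d₁ + 5 = 11.36 − 9.5417 + 5 = 6.8183.
M₂ = 2.40 − 9.8369 + 5 = -2.4369.
L₁/L₂ = 10^(0.4(M₂ − M₁)) = 10^(0.4 × (-9.2552)) = 10^(-3.70208) = 0.00019857.

L₁/L₂ = 0.000199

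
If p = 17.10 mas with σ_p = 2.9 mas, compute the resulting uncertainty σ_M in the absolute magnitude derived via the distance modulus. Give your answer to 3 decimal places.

σ_M = 0.368 mag

M = m − 5 log₁₀ d + 5 = m + 5 log₁₀ p + 5, so ∂M/∂p = 5/(p ln 10).
σ_M = (5/ln 10) · (σ_p/p) = 2.1715 × 2.9/17.10 = 2.1715 × 0.16959 = 0.36826.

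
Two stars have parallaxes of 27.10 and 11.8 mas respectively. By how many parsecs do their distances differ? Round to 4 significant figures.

47.85 pc

d_A = 1/0.02710″ = 36.9 pc; d_B = 1/0.01180″ = 84.746 pc.
|d_B − d_A| = |84.746 − 36.9| = 47.846 pc.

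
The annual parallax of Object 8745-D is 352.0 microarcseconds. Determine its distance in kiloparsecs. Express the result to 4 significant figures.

p = 352.0 microarcseconds = 0.0003520 arcsec.
d = 1/p = 1/0.0003520 = 2840.9 pc.
= 2.8409 kpc.

2.841 kpc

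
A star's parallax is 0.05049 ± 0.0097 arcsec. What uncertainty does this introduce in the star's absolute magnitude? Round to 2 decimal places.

M = m − 5 log₁₀ d + 5 = m + 5 log₁₀ p + 5, so ∂M/∂p = 5/(p ln 10).
σ_M = (5/ln 10) · (σ_p/p) = 2.1715 × 0.0097/0.05049 = 2.1715 × 0.19212 = 0.41719.

σ_M = 0.42 mag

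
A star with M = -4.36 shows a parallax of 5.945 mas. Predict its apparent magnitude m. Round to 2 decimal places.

d = 1/p = 1/0.005945″ = 168.21 pc.
m − M = 5 log₁₀ d − 5 = 5 log₁₀(168.21) − 5 = 11.1293 − 5 = 6.1293.
m = M + (m − M) = -4.36 + 6.1293 = 1.77.

m = 1.77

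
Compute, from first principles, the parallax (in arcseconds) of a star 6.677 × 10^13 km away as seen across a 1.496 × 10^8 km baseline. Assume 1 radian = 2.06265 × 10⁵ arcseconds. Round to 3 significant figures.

θ ≈ B/d = (1.496 × 10^8) / (6.677 × 10^13) = 2.2405 × 10^-6 rad.
In arcseconds: 2.2405 × 10^-6 × 206265 = 0.46214″.

0.462 arcsec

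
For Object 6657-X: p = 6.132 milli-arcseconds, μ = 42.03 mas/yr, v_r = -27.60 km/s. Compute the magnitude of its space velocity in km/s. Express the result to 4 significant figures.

42.63 km/s

d = 1/p = 1/0.006132″ = 163.08 pc.
μ = 42.03 mas/yr = 0.04203 ″/yr.
v_t = 4.740 μ d = 4.740 × 0.04203 × 163.08 = 32.489 km/s.
v = √(v_r² + v_t²) = √((-27.60)² + 32.489²) = √1817.3 = 42.63 km/s.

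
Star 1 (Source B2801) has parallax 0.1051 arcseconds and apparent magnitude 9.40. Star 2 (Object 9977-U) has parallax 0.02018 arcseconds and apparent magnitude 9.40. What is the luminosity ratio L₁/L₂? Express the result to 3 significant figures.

L₁/L₂ = 0.0369

d₁ = 1/p₁ = 1/0.1051″ = 9.5147 pc; d₂ = 1/p₂ = 1/0.02018″ = 49.554 pc.
M₁ = m₁ − 5 log₁₀ d₁ + 5 = 9.40 − 4.8920 + 5 = 9.5080.
M₂ = 9.40 − 8.4754 + 5 = 5.9246.
L₁/L₂ = 10^(0.4(M₂ − M₁)) = 10^(0.4 × (-3.5834)) = 10^(-1.43336) = 0.036867.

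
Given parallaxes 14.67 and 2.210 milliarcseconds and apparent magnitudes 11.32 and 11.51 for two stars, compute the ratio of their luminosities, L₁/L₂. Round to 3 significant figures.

L₁/L₂ = 0.0270

d₁ = 1/p₁ = 1/0.01467″ = 68.166 pc; d₂ = 1/p₂ = 1/0.002210″ = 452.49 pc.
M₁ = m₁ − 5 log₁₀ d₁ + 5 = 11.32 − 9.1678 + 5 = 7.1522.
M₂ = 11.51 − 13.2780 + 5 = 3.2320.
L₁/L₂ = 10^(0.4(M₂ − M₁)) = 10^(0.4 × (-3.9202)) = 10^(-1.56808) = 0.027035.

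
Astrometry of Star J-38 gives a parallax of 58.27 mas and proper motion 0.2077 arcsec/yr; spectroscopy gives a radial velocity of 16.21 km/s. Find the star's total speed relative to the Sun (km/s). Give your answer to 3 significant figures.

23.4 km/s

d = 1/p = 1/0.05827″ = 17.161 pc.
v_t = 4.740 μ d = 4.740 × 0.2077 × 17.161 = 16.895 km/s.
v = √(v_r² + v_t²) = √(16.21² + 16.895²) = √548.205 = 23.414 km/s.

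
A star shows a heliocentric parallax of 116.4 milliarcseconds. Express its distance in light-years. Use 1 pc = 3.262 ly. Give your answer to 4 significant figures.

28.02 light years

p = 116.4 milliarcseconds = 0.1164 arcsec.
d = 1/p = 1/0.1164 = 8.5911 pc.
In light-years: 8.5911 × 3.262 = 28.024 ly.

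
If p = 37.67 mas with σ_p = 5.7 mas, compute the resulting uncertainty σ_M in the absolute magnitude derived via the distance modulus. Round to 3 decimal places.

M = m − 5 log₁₀ d + 5 = m + 5 log₁₀ p + 5, so ∂M/∂p = 5/(p ln 10).
σ_M = (5/ln 10) · (σ_p/p) = 2.1715 × 5.7/37.67 = 2.1715 × 0.15131 = 0.32857.

σ_M = 0.329 mag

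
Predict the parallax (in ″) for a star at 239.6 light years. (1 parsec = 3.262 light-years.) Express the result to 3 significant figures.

0.0136 ″

d = 239.6 ly ÷ 3.262 = 73.452 pc.
p = 1/d = 1/73.452 = 0.013614 arcsec.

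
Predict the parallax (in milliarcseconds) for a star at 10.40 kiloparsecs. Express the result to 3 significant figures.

0.0962 mas

d = 10.40 kpc = 10400 pc.
p = 1/d = 1/10400 = 0.000096154 arcsec.
= 0.000096154 × 1000 = 0.096154 mas.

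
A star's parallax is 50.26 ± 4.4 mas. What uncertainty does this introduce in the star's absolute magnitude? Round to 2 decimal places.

σ_M = 0.19 mag

M = m − 5 log₁₀ d + 5 = m + 5 log₁₀ p + 5, so ∂M/∂p = 5/(p ln 10).
σ_M = (5/ln 10) · (σ_p/p) = 2.1715 × 4.4/50.26 = 2.1715 × 0.087545 = 0.1901.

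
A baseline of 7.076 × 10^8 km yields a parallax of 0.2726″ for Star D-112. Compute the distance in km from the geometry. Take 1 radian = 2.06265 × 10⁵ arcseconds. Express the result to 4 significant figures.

θ = 0.2726″ = 0.2726/206265 = 1.3216 × 10^-6 rad.
d = B/θ = (7.076 × 10^8) / (1.3216 × 10^-6) = 5.3541 × 10^14 km.

5.354 × 10^14 km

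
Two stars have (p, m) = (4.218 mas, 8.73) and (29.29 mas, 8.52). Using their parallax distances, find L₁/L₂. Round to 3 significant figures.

d₁ = 1/p₁ = 1/0.004218″ = 237.08 pc; d₂ = 1/p₂ = 1/0.02929″ = 34.141 pc.
M₁ = m₁ − 5 log₁₀ d₁ + 5 = 8.73 − 11.8745 + 5 = 1.8555.
M₂ = 8.52 − 7.6664 + 5 = 5.8536.
L₁/L₂ = 10^(0.4(M₂ − M₁)) = 10^(0.4 × 3.9981) = 10^1.59924 = 39.741.

L₁/L₂ = 39.7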